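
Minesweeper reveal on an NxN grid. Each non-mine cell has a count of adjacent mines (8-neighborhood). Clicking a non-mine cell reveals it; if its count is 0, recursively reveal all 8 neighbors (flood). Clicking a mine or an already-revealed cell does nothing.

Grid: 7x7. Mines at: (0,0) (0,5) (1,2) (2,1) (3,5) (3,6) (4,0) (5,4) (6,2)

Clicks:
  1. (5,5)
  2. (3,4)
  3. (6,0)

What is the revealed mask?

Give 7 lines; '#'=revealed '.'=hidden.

Click 1 (5,5) count=1: revealed 1 new [(5,5)] -> total=1
Click 2 (3,4) count=1: revealed 1 new [(3,4)] -> total=2
Click 3 (6,0) count=0: revealed 4 new [(5,0) (5,1) (6,0) (6,1)] -> total=6

Answer: .......
.......
.......
....#..
.......
##...#.
##.....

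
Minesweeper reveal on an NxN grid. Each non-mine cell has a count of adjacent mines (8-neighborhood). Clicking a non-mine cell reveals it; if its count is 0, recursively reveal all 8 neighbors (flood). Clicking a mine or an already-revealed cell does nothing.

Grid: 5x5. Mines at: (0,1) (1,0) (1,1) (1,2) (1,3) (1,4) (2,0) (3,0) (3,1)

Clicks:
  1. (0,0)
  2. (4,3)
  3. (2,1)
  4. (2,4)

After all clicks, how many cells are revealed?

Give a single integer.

Answer: 11

Derivation:
Click 1 (0,0) count=3: revealed 1 new [(0,0)] -> total=1
Click 2 (4,3) count=0: revealed 9 new [(2,2) (2,3) (2,4) (3,2) (3,3) (3,4) (4,2) (4,3) (4,4)] -> total=10
Click 3 (2,1) count=6: revealed 1 new [(2,1)] -> total=11
Click 4 (2,4) count=2: revealed 0 new [(none)] -> total=11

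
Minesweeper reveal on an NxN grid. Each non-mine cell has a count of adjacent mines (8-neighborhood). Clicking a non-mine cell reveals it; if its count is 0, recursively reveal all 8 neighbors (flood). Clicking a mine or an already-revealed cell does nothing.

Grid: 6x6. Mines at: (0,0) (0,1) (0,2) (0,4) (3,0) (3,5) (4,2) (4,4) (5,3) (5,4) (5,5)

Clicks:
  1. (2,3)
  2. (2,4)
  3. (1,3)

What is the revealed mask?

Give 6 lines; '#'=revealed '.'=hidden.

Click 1 (2,3) count=0: revealed 12 new [(1,1) (1,2) (1,3) (1,4) (2,1) (2,2) (2,3) (2,4) (3,1) (3,2) (3,3) (3,4)] -> total=12
Click 2 (2,4) count=1: revealed 0 new [(none)] -> total=12
Click 3 (1,3) count=2: revealed 0 new [(none)] -> total=12

Answer: ......
.####.
.####.
.####.
......
......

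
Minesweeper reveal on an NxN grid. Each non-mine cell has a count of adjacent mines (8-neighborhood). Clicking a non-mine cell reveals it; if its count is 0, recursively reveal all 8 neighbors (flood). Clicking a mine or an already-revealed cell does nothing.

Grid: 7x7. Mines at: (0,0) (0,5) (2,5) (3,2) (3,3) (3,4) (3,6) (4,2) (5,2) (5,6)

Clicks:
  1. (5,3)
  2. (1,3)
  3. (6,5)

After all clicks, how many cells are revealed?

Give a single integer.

Answer: 14

Derivation:
Click 1 (5,3) count=2: revealed 1 new [(5,3)] -> total=1
Click 2 (1,3) count=0: revealed 12 new [(0,1) (0,2) (0,3) (0,4) (1,1) (1,2) (1,3) (1,4) (2,1) (2,2) (2,3) (2,4)] -> total=13
Click 3 (6,5) count=1: revealed 1 new [(6,5)] -> total=14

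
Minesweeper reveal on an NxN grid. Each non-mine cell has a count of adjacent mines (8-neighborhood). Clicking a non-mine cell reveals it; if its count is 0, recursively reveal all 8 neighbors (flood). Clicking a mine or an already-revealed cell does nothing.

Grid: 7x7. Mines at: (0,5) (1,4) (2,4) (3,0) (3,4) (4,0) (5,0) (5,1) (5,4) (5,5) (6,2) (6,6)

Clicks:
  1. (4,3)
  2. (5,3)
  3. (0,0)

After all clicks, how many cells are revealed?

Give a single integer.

Answer: 19

Derivation:
Click 1 (4,3) count=2: revealed 1 new [(4,3)] -> total=1
Click 2 (5,3) count=2: revealed 1 new [(5,3)] -> total=2
Click 3 (0,0) count=0: revealed 17 new [(0,0) (0,1) (0,2) (0,3) (1,0) (1,1) (1,2) (1,3) (2,0) (2,1) (2,2) (2,3) (3,1) (3,2) (3,3) (4,1) (4,2)] -> total=19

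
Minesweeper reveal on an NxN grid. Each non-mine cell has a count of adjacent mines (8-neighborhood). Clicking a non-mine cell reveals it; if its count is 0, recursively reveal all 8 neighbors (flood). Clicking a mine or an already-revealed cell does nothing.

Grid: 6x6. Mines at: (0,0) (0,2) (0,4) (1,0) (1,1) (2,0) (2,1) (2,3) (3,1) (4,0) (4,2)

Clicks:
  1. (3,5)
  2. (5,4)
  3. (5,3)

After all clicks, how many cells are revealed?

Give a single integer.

Answer: 13

Derivation:
Click 1 (3,5) count=0: revealed 13 new [(1,4) (1,5) (2,4) (2,5) (3,3) (3,4) (3,5) (4,3) (4,4) (4,5) (5,3) (5,4) (5,5)] -> total=13
Click 2 (5,4) count=0: revealed 0 new [(none)] -> total=13
Click 3 (5,3) count=1: revealed 0 new [(none)] -> total=13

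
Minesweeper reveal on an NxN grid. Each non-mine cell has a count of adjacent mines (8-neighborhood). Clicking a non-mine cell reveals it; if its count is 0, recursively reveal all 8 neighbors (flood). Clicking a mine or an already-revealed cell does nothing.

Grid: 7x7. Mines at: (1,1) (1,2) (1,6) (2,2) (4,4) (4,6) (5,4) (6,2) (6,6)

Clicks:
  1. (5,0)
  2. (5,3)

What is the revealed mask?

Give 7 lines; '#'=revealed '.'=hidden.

Answer: .......
.......
##.....
####...
####...
####...
##.....

Derivation:
Click 1 (5,0) count=0: revealed 16 new [(2,0) (2,1) (3,0) (3,1) (3,2) (3,3) (4,0) (4,1) (4,2) (4,3) (5,0) (5,1) (5,2) (5,3) (6,0) (6,1)] -> total=16
Click 2 (5,3) count=3: revealed 0 new [(none)] -> total=16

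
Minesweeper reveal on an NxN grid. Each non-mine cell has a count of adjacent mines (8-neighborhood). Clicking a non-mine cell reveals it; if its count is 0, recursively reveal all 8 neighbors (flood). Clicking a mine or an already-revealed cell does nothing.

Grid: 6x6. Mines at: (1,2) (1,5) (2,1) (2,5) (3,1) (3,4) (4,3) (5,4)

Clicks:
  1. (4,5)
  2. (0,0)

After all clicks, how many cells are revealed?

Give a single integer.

Click 1 (4,5) count=2: revealed 1 new [(4,5)] -> total=1
Click 2 (0,0) count=0: revealed 4 new [(0,0) (0,1) (1,0) (1,1)] -> total=5

Answer: 5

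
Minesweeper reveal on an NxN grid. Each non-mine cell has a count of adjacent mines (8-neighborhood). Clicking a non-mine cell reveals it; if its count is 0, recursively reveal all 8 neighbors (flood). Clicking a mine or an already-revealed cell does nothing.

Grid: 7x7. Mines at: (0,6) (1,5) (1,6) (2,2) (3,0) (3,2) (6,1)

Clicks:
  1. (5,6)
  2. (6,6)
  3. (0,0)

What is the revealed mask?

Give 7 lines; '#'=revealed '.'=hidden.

Answer: #####..
#####..
##.####
...####
..#####
..#####
..#####

Derivation:
Click 1 (5,6) count=0: revealed 23 new [(2,3) (2,4) (2,5) (2,6) (3,3) (3,4) (3,5) (3,6) (4,2) (4,3) (4,4) (4,5) (4,6) (5,2) (5,3) (5,4) (5,5) (5,6) (6,2) (6,3) (6,4) (6,5) (6,6)] -> total=23
Click 2 (6,6) count=0: revealed 0 new [(none)] -> total=23
Click 3 (0,0) count=0: revealed 12 new [(0,0) (0,1) (0,2) (0,3) (0,4) (1,0) (1,1) (1,2) (1,3) (1,4) (2,0) (2,1)] -> total=35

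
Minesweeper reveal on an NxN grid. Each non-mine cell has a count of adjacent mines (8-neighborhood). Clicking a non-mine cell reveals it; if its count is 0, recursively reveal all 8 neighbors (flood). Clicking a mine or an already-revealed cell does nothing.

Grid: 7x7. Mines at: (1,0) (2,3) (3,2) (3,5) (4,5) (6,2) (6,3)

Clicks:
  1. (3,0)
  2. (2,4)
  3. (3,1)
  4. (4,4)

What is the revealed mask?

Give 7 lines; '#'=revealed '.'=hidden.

Answer: .......
.......
##..#..
##.....
##..#..
##.....
##.....

Derivation:
Click 1 (3,0) count=0: revealed 10 new [(2,0) (2,1) (3,0) (3,1) (4,0) (4,1) (5,0) (5,1) (6,0) (6,1)] -> total=10
Click 2 (2,4) count=2: revealed 1 new [(2,4)] -> total=11
Click 3 (3,1) count=1: revealed 0 new [(none)] -> total=11
Click 4 (4,4) count=2: revealed 1 new [(4,4)] -> total=12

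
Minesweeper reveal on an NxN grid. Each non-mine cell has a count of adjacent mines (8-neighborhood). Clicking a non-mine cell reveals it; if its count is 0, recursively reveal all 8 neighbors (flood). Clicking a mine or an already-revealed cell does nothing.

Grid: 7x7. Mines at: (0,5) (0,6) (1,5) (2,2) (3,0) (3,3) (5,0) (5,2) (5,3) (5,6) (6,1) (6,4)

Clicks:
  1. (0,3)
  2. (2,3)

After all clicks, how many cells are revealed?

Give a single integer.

Click 1 (0,3) count=0: revealed 12 new [(0,0) (0,1) (0,2) (0,3) (0,4) (1,0) (1,1) (1,2) (1,3) (1,4) (2,0) (2,1)] -> total=12
Click 2 (2,3) count=2: revealed 1 new [(2,3)] -> total=13

Answer: 13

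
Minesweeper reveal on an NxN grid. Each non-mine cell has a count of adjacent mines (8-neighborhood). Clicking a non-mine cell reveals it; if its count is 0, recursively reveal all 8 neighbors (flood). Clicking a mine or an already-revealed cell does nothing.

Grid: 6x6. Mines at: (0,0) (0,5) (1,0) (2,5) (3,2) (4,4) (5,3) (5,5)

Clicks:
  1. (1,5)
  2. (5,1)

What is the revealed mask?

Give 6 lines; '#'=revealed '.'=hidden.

Click 1 (1,5) count=2: revealed 1 new [(1,5)] -> total=1
Click 2 (5,1) count=0: revealed 10 new [(2,0) (2,1) (3,0) (3,1) (4,0) (4,1) (4,2) (5,0) (5,1) (5,2)] -> total=11

Answer: ......
.....#
##....
##....
###...
###...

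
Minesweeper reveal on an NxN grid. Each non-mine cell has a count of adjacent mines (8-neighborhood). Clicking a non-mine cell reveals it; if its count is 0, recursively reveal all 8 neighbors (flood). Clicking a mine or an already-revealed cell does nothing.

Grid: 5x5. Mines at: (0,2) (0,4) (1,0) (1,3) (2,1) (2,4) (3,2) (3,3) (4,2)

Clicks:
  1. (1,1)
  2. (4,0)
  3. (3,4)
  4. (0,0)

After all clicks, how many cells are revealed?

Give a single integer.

Click 1 (1,1) count=3: revealed 1 new [(1,1)] -> total=1
Click 2 (4,0) count=0: revealed 4 new [(3,0) (3,1) (4,0) (4,1)] -> total=5
Click 3 (3,4) count=2: revealed 1 new [(3,4)] -> total=6
Click 4 (0,0) count=1: revealed 1 new [(0,0)] -> total=7

Answer: 7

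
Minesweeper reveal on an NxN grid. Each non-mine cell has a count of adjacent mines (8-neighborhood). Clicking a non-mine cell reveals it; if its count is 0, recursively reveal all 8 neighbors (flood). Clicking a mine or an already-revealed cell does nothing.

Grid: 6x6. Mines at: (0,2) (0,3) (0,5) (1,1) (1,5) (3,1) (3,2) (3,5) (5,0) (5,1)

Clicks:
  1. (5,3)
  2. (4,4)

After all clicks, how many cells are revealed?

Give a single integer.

Answer: 8

Derivation:
Click 1 (5,3) count=0: revealed 8 new [(4,2) (4,3) (4,4) (4,5) (5,2) (5,3) (5,4) (5,5)] -> total=8
Click 2 (4,4) count=1: revealed 0 new [(none)] -> total=8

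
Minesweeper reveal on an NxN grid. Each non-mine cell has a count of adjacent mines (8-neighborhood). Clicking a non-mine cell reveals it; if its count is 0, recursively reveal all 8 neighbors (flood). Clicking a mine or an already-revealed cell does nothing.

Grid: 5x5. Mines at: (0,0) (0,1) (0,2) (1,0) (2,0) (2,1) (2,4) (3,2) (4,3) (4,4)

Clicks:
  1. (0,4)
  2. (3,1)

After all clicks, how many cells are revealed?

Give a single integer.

Click 1 (0,4) count=0: revealed 4 new [(0,3) (0,4) (1,3) (1,4)] -> total=4
Click 2 (3,1) count=3: revealed 1 new [(3,1)] -> total=5

Answer: 5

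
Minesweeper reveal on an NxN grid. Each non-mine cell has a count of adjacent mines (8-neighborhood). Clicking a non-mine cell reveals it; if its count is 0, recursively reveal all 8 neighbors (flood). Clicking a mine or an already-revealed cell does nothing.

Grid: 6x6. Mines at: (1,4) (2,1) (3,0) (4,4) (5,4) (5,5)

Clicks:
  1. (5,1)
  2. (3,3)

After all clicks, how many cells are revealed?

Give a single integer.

Click 1 (5,1) count=0: revealed 11 new [(3,1) (3,2) (3,3) (4,0) (4,1) (4,2) (4,3) (5,0) (5,1) (5,2) (5,3)] -> total=11
Click 2 (3,3) count=1: revealed 0 new [(none)] -> total=11

Answer: 11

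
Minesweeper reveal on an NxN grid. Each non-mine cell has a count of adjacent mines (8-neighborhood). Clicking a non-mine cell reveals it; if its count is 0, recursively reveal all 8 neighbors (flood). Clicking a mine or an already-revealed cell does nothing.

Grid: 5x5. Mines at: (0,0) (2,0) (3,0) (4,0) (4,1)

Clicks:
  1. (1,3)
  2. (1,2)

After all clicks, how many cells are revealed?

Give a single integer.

Click 1 (1,3) count=0: revealed 19 new [(0,1) (0,2) (0,3) (0,4) (1,1) (1,2) (1,3) (1,4) (2,1) (2,2) (2,3) (2,4) (3,1) (3,2) (3,3) (3,4) (4,2) (4,3) (4,4)] -> total=19
Click 2 (1,2) count=0: revealed 0 new [(none)] -> total=19

Answer: 19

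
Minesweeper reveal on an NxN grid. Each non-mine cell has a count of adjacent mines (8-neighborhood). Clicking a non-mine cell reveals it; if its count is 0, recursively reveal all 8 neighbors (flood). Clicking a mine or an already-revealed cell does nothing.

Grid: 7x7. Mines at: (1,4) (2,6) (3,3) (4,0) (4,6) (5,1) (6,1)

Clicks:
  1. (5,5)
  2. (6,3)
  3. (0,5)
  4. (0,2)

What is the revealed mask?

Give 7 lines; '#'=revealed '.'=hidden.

Answer: ####.#.
####...
####...
###....
..####.
..#####
..#####

Derivation:
Click 1 (5,5) count=1: revealed 1 new [(5,5)] -> total=1
Click 2 (6,3) count=0: revealed 13 new [(4,2) (4,3) (4,4) (4,5) (5,2) (5,3) (5,4) (5,6) (6,2) (6,3) (6,4) (6,5) (6,6)] -> total=14
Click 3 (0,5) count=1: revealed 1 new [(0,5)] -> total=15
Click 4 (0,2) count=0: revealed 15 new [(0,0) (0,1) (0,2) (0,3) (1,0) (1,1) (1,2) (1,3) (2,0) (2,1) (2,2) (2,3) (3,0) (3,1) (3,2)] -> total=30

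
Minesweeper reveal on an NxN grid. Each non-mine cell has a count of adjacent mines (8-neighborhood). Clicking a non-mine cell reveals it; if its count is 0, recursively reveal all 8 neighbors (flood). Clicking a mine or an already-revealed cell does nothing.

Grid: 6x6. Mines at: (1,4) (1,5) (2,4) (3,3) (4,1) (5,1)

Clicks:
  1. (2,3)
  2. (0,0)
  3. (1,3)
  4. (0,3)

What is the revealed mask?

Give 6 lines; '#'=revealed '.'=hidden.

Click 1 (2,3) count=3: revealed 1 new [(2,3)] -> total=1
Click 2 (0,0) count=0: revealed 14 new [(0,0) (0,1) (0,2) (0,3) (1,0) (1,1) (1,2) (1,3) (2,0) (2,1) (2,2) (3,0) (3,1) (3,2)] -> total=15
Click 3 (1,3) count=2: revealed 0 new [(none)] -> total=15
Click 4 (0,3) count=1: revealed 0 new [(none)] -> total=15

Answer: ####..
####..
####..
###...
......
......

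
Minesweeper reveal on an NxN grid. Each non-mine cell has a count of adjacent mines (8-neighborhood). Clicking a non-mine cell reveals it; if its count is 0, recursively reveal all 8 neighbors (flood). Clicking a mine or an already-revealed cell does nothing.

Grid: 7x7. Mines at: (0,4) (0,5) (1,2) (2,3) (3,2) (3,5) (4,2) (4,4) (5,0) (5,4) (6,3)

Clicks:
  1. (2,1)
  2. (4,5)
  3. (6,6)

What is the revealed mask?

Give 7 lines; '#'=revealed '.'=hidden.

Click 1 (2,1) count=2: revealed 1 new [(2,1)] -> total=1
Click 2 (4,5) count=3: revealed 1 new [(4,5)] -> total=2
Click 3 (6,6) count=0: revealed 5 new [(4,6) (5,5) (5,6) (6,5) (6,6)] -> total=7

Answer: .......
.......
.#.....
.......
.....##
.....##
.....##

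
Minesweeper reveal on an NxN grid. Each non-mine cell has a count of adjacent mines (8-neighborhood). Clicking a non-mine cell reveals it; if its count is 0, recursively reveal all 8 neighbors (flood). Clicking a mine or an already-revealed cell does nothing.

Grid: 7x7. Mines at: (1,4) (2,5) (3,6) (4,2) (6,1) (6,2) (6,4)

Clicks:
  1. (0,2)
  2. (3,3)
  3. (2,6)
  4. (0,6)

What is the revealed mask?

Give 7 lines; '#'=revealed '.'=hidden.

Click 1 (0,2) count=0: revealed 20 new [(0,0) (0,1) (0,2) (0,3) (1,0) (1,1) (1,2) (1,3) (2,0) (2,1) (2,2) (2,3) (3,0) (3,1) (3,2) (3,3) (4,0) (4,1) (5,0) (5,1)] -> total=20
Click 2 (3,3) count=1: revealed 0 new [(none)] -> total=20
Click 3 (2,6) count=2: revealed 1 new [(2,6)] -> total=21
Click 4 (0,6) count=0: revealed 4 new [(0,5) (0,6) (1,5) (1,6)] -> total=25

Answer: ####.##
####.##
####..#
####...
##.....
##.....
.......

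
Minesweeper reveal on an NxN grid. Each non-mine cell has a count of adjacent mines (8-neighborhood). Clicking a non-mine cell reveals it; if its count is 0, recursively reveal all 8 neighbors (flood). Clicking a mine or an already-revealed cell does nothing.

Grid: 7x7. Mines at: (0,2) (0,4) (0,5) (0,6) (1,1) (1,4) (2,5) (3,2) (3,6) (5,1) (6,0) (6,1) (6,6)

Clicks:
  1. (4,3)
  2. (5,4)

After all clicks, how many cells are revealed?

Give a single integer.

Answer: 15

Derivation:
Click 1 (4,3) count=1: revealed 1 new [(4,3)] -> total=1
Click 2 (5,4) count=0: revealed 14 new [(3,3) (3,4) (3,5) (4,2) (4,4) (4,5) (5,2) (5,3) (5,4) (5,5) (6,2) (6,3) (6,4) (6,5)] -> total=15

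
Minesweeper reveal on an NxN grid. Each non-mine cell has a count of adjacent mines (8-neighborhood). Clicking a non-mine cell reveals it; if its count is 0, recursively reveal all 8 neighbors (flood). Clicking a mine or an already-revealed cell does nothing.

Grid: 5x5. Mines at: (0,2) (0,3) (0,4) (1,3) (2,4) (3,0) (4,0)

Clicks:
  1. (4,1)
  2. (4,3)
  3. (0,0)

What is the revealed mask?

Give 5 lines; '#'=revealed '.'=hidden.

Click 1 (4,1) count=2: revealed 1 new [(4,1)] -> total=1
Click 2 (4,3) count=0: revealed 10 new [(2,1) (2,2) (2,3) (3,1) (3,2) (3,3) (3,4) (4,2) (4,3) (4,4)] -> total=11
Click 3 (0,0) count=0: revealed 5 new [(0,0) (0,1) (1,0) (1,1) (2,0)] -> total=16

Answer: ##...
##...
####.
.####
.####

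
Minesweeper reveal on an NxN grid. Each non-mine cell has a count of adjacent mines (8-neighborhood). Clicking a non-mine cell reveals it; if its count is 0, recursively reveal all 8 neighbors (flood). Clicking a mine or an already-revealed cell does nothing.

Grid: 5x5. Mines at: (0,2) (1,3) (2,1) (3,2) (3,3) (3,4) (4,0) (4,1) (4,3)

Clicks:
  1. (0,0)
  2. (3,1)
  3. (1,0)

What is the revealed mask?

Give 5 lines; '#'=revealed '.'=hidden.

Answer: ##...
##...
.....
.#...
.....

Derivation:
Click 1 (0,0) count=0: revealed 4 new [(0,0) (0,1) (1,0) (1,1)] -> total=4
Click 2 (3,1) count=4: revealed 1 new [(3,1)] -> total=5
Click 3 (1,0) count=1: revealed 0 new [(none)] -> total=5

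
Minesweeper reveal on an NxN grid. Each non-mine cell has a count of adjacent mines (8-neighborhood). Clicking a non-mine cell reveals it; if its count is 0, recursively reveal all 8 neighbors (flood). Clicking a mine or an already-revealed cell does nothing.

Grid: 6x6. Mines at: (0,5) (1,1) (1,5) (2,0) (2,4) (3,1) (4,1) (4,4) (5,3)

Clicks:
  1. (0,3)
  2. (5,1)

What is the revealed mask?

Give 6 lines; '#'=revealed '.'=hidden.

Answer: ..###.
..###.
......
......
......
.#....

Derivation:
Click 1 (0,3) count=0: revealed 6 new [(0,2) (0,3) (0,4) (1,2) (1,3) (1,4)] -> total=6
Click 2 (5,1) count=1: revealed 1 new [(5,1)] -> total=7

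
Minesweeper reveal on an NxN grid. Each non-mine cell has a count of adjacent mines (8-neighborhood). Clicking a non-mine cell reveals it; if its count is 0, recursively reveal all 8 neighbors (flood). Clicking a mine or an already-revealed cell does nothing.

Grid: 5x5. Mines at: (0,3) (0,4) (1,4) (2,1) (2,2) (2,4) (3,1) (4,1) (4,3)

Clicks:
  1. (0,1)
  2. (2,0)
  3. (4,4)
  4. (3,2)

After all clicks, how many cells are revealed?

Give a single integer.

Click 1 (0,1) count=0: revealed 6 new [(0,0) (0,1) (0,2) (1,0) (1,1) (1,2)] -> total=6
Click 2 (2,0) count=2: revealed 1 new [(2,0)] -> total=7
Click 3 (4,4) count=1: revealed 1 new [(4,4)] -> total=8
Click 4 (3,2) count=5: revealed 1 new [(3,2)] -> total=9

Answer: 9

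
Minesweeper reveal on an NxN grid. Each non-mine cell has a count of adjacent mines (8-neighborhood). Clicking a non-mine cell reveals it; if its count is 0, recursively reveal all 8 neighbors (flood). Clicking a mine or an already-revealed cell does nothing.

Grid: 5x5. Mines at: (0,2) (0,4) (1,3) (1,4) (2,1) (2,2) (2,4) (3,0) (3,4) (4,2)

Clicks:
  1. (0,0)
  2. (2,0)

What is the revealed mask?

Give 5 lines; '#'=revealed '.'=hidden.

Click 1 (0,0) count=0: revealed 4 new [(0,0) (0,1) (1,0) (1,1)] -> total=4
Click 2 (2,0) count=2: revealed 1 new [(2,0)] -> total=5

Answer: ##...
##...
#....
.....
.....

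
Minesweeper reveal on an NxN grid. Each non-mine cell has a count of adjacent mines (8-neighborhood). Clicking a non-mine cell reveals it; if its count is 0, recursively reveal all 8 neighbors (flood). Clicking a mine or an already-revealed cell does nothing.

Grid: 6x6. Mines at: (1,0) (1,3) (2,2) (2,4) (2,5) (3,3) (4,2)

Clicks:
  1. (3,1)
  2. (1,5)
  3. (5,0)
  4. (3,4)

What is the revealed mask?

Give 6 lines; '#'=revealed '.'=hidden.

Answer: ......
.....#
##....
##..#.
##....
##....

Derivation:
Click 1 (3,1) count=2: revealed 1 new [(3,1)] -> total=1
Click 2 (1,5) count=2: revealed 1 new [(1,5)] -> total=2
Click 3 (5,0) count=0: revealed 7 new [(2,0) (2,1) (3,0) (4,0) (4,1) (5,0) (5,1)] -> total=9
Click 4 (3,4) count=3: revealed 1 new [(3,4)] -> total=10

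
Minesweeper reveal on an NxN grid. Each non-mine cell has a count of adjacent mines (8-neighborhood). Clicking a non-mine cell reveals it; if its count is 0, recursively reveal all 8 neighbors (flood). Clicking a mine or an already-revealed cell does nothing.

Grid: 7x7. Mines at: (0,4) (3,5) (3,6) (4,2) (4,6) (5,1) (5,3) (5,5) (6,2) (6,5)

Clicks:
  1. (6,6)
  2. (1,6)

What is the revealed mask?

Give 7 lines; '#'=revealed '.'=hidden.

Click 1 (6,6) count=2: revealed 1 new [(6,6)] -> total=1
Click 2 (1,6) count=0: revealed 6 new [(0,5) (0,6) (1,5) (1,6) (2,5) (2,6)] -> total=7

Answer: .....##
.....##
.....##
.......
.......
.......
......#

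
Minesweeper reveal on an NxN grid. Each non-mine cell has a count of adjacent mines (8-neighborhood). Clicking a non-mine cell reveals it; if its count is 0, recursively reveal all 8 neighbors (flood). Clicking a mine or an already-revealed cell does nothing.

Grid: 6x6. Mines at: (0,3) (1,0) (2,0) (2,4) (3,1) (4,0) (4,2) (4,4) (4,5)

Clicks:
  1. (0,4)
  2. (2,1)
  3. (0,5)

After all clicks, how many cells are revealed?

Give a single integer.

Answer: 5

Derivation:
Click 1 (0,4) count=1: revealed 1 new [(0,4)] -> total=1
Click 2 (2,1) count=3: revealed 1 new [(2,1)] -> total=2
Click 3 (0,5) count=0: revealed 3 new [(0,5) (1,4) (1,5)] -> total=5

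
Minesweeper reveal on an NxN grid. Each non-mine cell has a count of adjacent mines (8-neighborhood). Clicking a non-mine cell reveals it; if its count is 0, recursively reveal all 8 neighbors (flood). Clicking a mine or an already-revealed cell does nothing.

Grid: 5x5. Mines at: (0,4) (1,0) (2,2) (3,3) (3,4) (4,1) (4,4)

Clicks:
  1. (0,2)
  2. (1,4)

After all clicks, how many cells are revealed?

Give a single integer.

Click 1 (0,2) count=0: revealed 6 new [(0,1) (0,2) (0,3) (1,1) (1,2) (1,3)] -> total=6
Click 2 (1,4) count=1: revealed 1 new [(1,4)] -> total=7

Answer: 7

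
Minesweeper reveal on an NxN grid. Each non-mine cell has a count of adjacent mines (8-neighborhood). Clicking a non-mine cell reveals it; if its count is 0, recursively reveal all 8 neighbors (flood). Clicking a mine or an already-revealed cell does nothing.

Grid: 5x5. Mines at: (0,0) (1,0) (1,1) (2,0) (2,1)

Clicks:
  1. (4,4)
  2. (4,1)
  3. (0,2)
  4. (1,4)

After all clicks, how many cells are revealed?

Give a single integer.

Click 1 (4,4) count=0: revealed 19 new [(0,2) (0,3) (0,4) (1,2) (1,3) (1,4) (2,2) (2,3) (2,4) (3,0) (3,1) (3,2) (3,3) (3,4) (4,0) (4,1) (4,2) (4,3) (4,4)] -> total=19
Click 2 (4,1) count=0: revealed 0 new [(none)] -> total=19
Click 3 (0,2) count=1: revealed 0 new [(none)] -> total=19
Click 4 (1,4) count=0: revealed 0 new [(none)] -> total=19

Answer: 19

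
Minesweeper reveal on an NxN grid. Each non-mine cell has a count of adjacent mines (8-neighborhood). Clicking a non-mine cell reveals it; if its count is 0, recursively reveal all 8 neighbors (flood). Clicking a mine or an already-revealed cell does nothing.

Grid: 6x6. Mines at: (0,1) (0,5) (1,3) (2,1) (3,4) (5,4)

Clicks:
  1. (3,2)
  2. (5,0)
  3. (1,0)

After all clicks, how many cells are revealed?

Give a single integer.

Click 1 (3,2) count=1: revealed 1 new [(3,2)] -> total=1
Click 2 (5,0) count=0: revealed 11 new [(3,0) (3,1) (3,3) (4,0) (4,1) (4,2) (4,3) (5,0) (5,1) (5,2) (5,3)] -> total=12
Click 3 (1,0) count=2: revealed 1 new [(1,0)] -> total=13

Answer: 13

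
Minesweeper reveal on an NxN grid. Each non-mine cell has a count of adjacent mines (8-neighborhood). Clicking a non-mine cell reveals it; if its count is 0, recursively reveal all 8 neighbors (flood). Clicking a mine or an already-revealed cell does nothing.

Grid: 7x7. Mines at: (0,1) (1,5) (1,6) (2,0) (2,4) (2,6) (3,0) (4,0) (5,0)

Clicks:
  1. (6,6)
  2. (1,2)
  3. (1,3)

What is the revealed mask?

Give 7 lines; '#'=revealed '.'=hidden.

Click 1 (6,6) count=0: revealed 30 new [(1,1) (1,2) (1,3) (2,1) (2,2) (2,3) (3,1) (3,2) (3,3) (3,4) (3,5) (3,6) (4,1) (4,2) (4,3) (4,4) (4,5) (4,6) (5,1) (5,2) (5,3) (5,4) (5,5) (5,6) (6,1) (6,2) (6,3) (6,4) (6,5) (6,6)] -> total=30
Click 2 (1,2) count=1: revealed 0 new [(none)] -> total=30
Click 3 (1,3) count=1: revealed 0 new [(none)] -> total=30

Answer: .......
.###...
.###...
.######
.######
.######
.######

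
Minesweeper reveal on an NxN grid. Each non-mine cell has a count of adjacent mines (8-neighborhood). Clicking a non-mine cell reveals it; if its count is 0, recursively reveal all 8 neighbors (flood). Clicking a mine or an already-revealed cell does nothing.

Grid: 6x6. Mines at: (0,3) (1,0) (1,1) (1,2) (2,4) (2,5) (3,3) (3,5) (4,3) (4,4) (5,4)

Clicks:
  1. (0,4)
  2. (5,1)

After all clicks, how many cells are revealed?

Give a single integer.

Click 1 (0,4) count=1: revealed 1 new [(0,4)] -> total=1
Click 2 (5,1) count=0: revealed 12 new [(2,0) (2,1) (2,2) (3,0) (3,1) (3,2) (4,0) (4,1) (4,2) (5,0) (5,1) (5,2)] -> total=13

Answer: 13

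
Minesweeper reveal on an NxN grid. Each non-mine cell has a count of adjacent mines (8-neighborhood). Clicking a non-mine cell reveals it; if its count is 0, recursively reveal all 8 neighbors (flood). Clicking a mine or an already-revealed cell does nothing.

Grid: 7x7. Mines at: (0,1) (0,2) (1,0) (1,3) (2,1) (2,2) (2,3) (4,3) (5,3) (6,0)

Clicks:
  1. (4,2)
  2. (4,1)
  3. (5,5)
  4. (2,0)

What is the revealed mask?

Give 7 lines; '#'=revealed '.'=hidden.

Click 1 (4,2) count=2: revealed 1 new [(4,2)] -> total=1
Click 2 (4,1) count=0: revealed 8 new [(3,0) (3,1) (3,2) (4,0) (4,1) (5,0) (5,1) (5,2)] -> total=9
Click 3 (5,5) count=0: revealed 21 new [(0,4) (0,5) (0,6) (1,4) (1,5) (1,6) (2,4) (2,5) (2,6) (3,4) (3,5) (3,6) (4,4) (4,5) (4,6) (5,4) (5,5) (5,6) (6,4) (6,5) (6,6)] -> total=30
Click 4 (2,0) count=2: revealed 1 new [(2,0)] -> total=31

Answer: ....###
....###
#...###
###.###
###.###
###.###
....###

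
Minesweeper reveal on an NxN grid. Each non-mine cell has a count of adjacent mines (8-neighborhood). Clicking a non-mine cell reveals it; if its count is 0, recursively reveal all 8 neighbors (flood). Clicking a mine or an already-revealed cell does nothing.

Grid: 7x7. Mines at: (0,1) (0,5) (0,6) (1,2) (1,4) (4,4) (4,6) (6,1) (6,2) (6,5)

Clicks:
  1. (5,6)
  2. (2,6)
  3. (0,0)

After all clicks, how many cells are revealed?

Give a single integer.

Click 1 (5,6) count=2: revealed 1 new [(5,6)] -> total=1
Click 2 (2,6) count=0: revealed 6 new [(1,5) (1,6) (2,5) (2,6) (3,5) (3,6)] -> total=7
Click 3 (0,0) count=1: revealed 1 new [(0,0)] -> total=8

Answer: 8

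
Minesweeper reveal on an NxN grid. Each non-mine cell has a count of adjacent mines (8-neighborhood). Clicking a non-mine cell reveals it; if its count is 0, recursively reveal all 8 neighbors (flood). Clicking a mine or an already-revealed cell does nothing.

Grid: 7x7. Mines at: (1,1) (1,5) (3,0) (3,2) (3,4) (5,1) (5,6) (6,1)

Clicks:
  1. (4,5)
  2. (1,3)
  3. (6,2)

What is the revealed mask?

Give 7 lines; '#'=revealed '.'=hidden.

Click 1 (4,5) count=2: revealed 1 new [(4,5)] -> total=1
Click 2 (1,3) count=0: revealed 9 new [(0,2) (0,3) (0,4) (1,2) (1,3) (1,4) (2,2) (2,3) (2,4)] -> total=10
Click 3 (6,2) count=2: revealed 1 new [(6,2)] -> total=11

Answer: ..###..
..###..
..###..
.......
.....#.
.......
..#....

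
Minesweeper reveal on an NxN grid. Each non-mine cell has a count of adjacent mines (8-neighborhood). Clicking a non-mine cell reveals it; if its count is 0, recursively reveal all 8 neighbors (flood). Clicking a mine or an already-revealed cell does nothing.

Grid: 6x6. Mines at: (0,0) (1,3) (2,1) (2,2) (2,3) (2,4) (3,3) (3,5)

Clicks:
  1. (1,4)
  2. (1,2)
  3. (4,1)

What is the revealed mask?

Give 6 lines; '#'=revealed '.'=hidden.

Click 1 (1,4) count=3: revealed 1 new [(1,4)] -> total=1
Click 2 (1,2) count=4: revealed 1 new [(1,2)] -> total=2
Click 3 (4,1) count=0: revealed 15 new [(3,0) (3,1) (3,2) (4,0) (4,1) (4,2) (4,3) (4,4) (4,5) (5,0) (5,1) (5,2) (5,3) (5,4) (5,5)] -> total=17

Answer: ......
..#.#.
......
###...
######
######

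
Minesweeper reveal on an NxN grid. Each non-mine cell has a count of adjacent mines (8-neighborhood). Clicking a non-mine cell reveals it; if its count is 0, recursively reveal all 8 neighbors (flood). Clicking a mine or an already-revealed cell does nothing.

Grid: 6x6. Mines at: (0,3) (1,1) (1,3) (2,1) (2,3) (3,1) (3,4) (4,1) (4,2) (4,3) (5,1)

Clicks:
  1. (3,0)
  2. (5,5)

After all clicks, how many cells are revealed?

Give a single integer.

Answer: 5

Derivation:
Click 1 (3,0) count=3: revealed 1 new [(3,0)] -> total=1
Click 2 (5,5) count=0: revealed 4 new [(4,4) (4,5) (5,4) (5,5)] -> total=5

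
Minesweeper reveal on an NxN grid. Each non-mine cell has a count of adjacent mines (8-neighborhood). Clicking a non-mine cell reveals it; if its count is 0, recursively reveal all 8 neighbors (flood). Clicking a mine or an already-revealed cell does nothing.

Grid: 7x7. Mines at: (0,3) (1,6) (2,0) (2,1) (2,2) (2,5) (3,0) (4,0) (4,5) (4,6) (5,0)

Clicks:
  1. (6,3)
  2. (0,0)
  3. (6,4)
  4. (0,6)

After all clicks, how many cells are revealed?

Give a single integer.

Answer: 27

Derivation:
Click 1 (6,3) count=0: revealed 20 new [(3,1) (3,2) (3,3) (3,4) (4,1) (4,2) (4,3) (4,4) (5,1) (5,2) (5,3) (5,4) (5,5) (5,6) (6,1) (6,2) (6,3) (6,4) (6,5) (6,6)] -> total=20
Click 2 (0,0) count=0: revealed 6 new [(0,0) (0,1) (0,2) (1,0) (1,1) (1,2)] -> total=26
Click 3 (6,4) count=0: revealed 0 new [(none)] -> total=26
Click 4 (0,6) count=1: revealed 1 new [(0,6)] -> total=27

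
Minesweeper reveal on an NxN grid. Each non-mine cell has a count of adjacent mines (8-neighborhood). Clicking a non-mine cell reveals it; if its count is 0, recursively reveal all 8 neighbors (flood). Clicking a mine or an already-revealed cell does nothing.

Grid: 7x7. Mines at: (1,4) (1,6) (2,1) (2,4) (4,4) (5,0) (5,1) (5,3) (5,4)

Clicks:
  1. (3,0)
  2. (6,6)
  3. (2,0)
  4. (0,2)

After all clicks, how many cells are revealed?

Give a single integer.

Click 1 (3,0) count=1: revealed 1 new [(3,0)] -> total=1
Click 2 (6,6) count=0: revealed 10 new [(2,5) (2,6) (3,5) (3,6) (4,5) (4,6) (5,5) (5,6) (6,5) (6,6)] -> total=11
Click 3 (2,0) count=1: revealed 1 new [(2,0)] -> total=12
Click 4 (0,2) count=0: revealed 8 new [(0,0) (0,1) (0,2) (0,3) (1,0) (1,1) (1,2) (1,3)] -> total=20

Answer: 20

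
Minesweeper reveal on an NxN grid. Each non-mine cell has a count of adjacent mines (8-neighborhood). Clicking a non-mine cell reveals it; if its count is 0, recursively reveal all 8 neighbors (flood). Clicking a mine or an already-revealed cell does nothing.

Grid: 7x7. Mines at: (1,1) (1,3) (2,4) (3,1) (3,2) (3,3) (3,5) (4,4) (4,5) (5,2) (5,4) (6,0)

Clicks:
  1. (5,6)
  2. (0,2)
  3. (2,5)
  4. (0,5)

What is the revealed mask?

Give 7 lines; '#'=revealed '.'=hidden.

Answer: ..#.###
....###
.....##
.......
.......
......#
.......

Derivation:
Click 1 (5,6) count=1: revealed 1 new [(5,6)] -> total=1
Click 2 (0,2) count=2: revealed 1 new [(0,2)] -> total=2
Click 3 (2,5) count=2: revealed 1 new [(2,5)] -> total=3
Click 4 (0,5) count=0: revealed 7 new [(0,4) (0,5) (0,6) (1,4) (1,5) (1,6) (2,6)] -> total=10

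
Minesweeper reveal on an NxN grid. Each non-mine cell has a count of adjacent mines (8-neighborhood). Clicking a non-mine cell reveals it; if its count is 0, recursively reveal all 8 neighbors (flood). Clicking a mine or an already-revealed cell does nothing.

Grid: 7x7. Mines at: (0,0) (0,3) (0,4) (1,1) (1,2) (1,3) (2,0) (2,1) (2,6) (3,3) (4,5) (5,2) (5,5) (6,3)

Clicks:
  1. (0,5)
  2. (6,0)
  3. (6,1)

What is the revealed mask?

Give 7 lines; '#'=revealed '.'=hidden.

Answer: .....#.
.......
.......
##.....
##.....
##.....
##.....

Derivation:
Click 1 (0,5) count=1: revealed 1 new [(0,5)] -> total=1
Click 2 (6,0) count=0: revealed 8 new [(3,0) (3,1) (4,0) (4,1) (5,0) (5,1) (6,0) (6,1)] -> total=9
Click 3 (6,1) count=1: revealed 0 new [(none)] -> total=9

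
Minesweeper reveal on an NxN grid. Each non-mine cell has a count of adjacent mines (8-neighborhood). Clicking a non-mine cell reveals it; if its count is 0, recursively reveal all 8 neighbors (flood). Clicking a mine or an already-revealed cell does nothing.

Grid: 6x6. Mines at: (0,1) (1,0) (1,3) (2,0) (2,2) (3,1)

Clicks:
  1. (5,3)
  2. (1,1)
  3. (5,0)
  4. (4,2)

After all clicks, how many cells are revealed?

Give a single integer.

Click 1 (5,3) count=0: revealed 23 new [(0,4) (0,5) (1,4) (1,5) (2,3) (2,4) (2,5) (3,2) (3,3) (3,4) (3,5) (4,0) (4,1) (4,2) (4,3) (4,4) (4,5) (5,0) (5,1) (5,2) (5,3) (5,4) (5,5)] -> total=23
Click 2 (1,1) count=4: revealed 1 new [(1,1)] -> total=24
Click 3 (5,0) count=0: revealed 0 new [(none)] -> total=24
Click 4 (4,2) count=1: revealed 0 new [(none)] -> total=24

Answer: 24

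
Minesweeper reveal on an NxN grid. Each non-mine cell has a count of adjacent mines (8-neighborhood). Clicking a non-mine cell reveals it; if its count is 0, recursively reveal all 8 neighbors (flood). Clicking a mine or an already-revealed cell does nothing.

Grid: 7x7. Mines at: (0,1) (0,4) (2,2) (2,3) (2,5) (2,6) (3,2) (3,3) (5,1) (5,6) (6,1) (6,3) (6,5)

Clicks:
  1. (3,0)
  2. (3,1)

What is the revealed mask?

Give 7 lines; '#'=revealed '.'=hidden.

Answer: .......
##.....
##.....
##.....
##.....
.......
.......

Derivation:
Click 1 (3,0) count=0: revealed 8 new [(1,0) (1,1) (2,0) (2,1) (3,0) (3,1) (4,0) (4,1)] -> total=8
Click 2 (3,1) count=2: revealed 0 new [(none)] -> total=8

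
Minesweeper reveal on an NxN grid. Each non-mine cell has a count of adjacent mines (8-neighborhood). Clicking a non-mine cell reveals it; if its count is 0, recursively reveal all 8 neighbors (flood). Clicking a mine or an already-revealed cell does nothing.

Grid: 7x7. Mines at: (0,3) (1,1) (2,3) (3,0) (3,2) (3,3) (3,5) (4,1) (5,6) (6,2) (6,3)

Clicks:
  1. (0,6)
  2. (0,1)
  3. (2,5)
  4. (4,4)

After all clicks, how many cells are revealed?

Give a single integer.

Answer: 11

Derivation:
Click 1 (0,6) count=0: revealed 9 new [(0,4) (0,5) (0,6) (1,4) (1,5) (1,6) (2,4) (2,5) (2,6)] -> total=9
Click 2 (0,1) count=1: revealed 1 new [(0,1)] -> total=10
Click 3 (2,5) count=1: revealed 0 new [(none)] -> total=10
Click 4 (4,4) count=2: revealed 1 new [(4,4)] -> total=11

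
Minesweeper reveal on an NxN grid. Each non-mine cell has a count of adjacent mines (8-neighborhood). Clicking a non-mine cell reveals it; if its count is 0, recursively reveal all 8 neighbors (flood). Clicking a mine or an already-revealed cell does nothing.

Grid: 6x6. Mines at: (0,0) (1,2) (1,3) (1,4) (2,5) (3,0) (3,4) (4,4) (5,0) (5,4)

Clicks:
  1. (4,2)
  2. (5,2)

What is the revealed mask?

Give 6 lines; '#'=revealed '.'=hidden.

Answer: ......
......
.###..
.###..
.###..
.###..

Derivation:
Click 1 (4,2) count=0: revealed 12 new [(2,1) (2,2) (2,3) (3,1) (3,2) (3,3) (4,1) (4,2) (4,3) (5,1) (5,2) (5,3)] -> total=12
Click 2 (5,2) count=0: revealed 0 new [(none)] -> total=12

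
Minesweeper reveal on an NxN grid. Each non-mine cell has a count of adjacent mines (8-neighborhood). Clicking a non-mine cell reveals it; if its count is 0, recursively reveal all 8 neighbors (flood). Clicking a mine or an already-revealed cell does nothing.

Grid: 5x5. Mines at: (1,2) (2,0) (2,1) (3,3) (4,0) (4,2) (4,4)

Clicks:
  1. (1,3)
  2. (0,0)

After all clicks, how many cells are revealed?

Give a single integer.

Answer: 5

Derivation:
Click 1 (1,3) count=1: revealed 1 new [(1,3)] -> total=1
Click 2 (0,0) count=0: revealed 4 new [(0,0) (0,1) (1,0) (1,1)] -> total=5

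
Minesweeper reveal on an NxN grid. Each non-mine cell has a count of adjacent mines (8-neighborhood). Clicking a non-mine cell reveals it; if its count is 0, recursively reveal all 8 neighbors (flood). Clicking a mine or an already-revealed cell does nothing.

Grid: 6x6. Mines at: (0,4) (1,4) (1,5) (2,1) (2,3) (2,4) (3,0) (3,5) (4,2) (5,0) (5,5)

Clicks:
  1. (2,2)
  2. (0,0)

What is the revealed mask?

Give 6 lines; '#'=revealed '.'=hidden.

Answer: ####..
####..
..#...
......
......
......

Derivation:
Click 1 (2,2) count=2: revealed 1 new [(2,2)] -> total=1
Click 2 (0,0) count=0: revealed 8 new [(0,0) (0,1) (0,2) (0,3) (1,0) (1,1) (1,2) (1,3)] -> total=9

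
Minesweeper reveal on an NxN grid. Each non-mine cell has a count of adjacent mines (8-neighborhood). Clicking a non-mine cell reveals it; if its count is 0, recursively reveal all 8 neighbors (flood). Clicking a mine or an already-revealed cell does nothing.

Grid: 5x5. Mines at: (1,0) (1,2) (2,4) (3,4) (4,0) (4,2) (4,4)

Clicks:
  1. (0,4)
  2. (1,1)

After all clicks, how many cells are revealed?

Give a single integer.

Answer: 5

Derivation:
Click 1 (0,4) count=0: revealed 4 new [(0,3) (0,4) (1,3) (1,4)] -> total=4
Click 2 (1,1) count=2: revealed 1 new [(1,1)] -> total=5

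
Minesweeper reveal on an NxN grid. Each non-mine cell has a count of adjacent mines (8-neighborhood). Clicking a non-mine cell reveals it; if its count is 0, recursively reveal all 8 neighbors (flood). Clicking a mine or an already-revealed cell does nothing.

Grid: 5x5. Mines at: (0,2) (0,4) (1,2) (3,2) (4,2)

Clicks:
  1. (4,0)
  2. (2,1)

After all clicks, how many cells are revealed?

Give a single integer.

Answer: 10

Derivation:
Click 1 (4,0) count=0: revealed 10 new [(0,0) (0,1) (1,0) (1,1) (2,0) (2,1) (3,0) (3,1) (4,0) (4,1)] -> total=10
Click 2 (2,1) count=2: revealed 0 new [(none)] -> total=10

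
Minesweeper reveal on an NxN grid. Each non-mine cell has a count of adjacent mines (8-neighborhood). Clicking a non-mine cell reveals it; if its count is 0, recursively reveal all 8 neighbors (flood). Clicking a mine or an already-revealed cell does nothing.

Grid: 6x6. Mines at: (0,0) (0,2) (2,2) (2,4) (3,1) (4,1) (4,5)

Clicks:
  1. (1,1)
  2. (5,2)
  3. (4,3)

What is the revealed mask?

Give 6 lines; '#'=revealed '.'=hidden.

Answer: ......
.#....
......
..###.
..###.
..###.

Derivation:
Click 1 (1,1) count=3: revealed 1 new [(1,1)] -> total=1
Click 2 (5,2) count=1: revealed 1 new [(5,2)] -> total=2
Click 3 (4,3) count=0: revealed 8 new [(3,2) (3,3) (3,4) (4,2) (4,3) (4,4) (5,3) (5,4)] -> total=10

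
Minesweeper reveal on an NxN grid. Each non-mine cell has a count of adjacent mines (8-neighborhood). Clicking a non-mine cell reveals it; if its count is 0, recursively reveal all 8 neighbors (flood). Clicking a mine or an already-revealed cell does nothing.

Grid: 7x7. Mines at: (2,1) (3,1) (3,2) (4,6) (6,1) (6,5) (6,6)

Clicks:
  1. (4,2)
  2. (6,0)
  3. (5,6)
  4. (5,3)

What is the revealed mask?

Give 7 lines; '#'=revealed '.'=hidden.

Answer: #######
#######
..#####
...####
..####.
..#####
#.###..

Derivation:
Click 1 (4,2) count=2: revealed 1 new [(4,2)] -> total=1
Click 2 (6,0) count=1: revealed 1 new [(6,0)] -> total=2
Click 3 (5,6) count=3: revealed 1 new [(5,6)] -> total=3
Click 4 (5,3) count=0: revealed 33 new [(0,0) (0,1) (0,2) (0,3) (0,4) (0,5) (0,6) (1,0) (1,1) (1,2) (1,3) (1,4) (1,5) (1,6) (2,2) (2,3) (2,4) (2,5) (2,6) (3,3) (3,4) (3,5) (3,6) (4,3) (4,4) (4,5) (5,2) (5,3) (5,4) (5,5) (6,2) (6,3) (6,4)] -> total=36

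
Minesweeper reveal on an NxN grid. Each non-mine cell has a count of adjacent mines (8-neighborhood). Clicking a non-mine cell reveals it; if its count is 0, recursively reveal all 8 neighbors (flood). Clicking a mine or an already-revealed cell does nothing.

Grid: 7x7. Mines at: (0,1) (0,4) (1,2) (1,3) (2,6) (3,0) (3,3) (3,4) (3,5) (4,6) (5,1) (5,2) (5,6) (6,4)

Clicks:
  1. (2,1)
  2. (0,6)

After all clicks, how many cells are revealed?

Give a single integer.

Click 1 (2,1) count=2: revealed 1 new [(2,1)] -> total=1
Click 2 (0,6) count=0: revealed 4 new [(0,5) (0,6) (1,5) (1,6)] -> total=5

Answer: 5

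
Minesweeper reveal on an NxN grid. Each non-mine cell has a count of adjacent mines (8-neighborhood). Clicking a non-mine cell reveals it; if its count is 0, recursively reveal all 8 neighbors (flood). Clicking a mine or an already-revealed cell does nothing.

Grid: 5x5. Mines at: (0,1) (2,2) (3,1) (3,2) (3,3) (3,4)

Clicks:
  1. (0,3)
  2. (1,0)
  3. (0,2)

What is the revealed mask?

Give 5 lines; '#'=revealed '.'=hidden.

Click 1 (0,3) count=0: revealed 8 new [(0,2) (0,3) (0,4) (1,2) (1,3) (1,4) (2,3) (2,4)] -> total=8
Click 2 (1,0) count=1: revealed 1 new [(1,0)] -> total=9
Click 3 (0,2) count=1: revealed 0 new [(none)] -> total=9

Answer: ..###
#.###
...##
.....
.....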